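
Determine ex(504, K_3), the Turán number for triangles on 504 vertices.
ex(504, K_3) = ⌊504^2/4⌋ = 63504

Mantel (1907): a triangle-free graph on n vertices has at most ⌊n^2/4⌋ edges, with equality for the complete bipartite graph K_{⌊n/2⌋, ⌈n/2⌉}. For n = 504: ⌊504^2/4⌋ = ⌊254016/4⌋ = 63504. The extremal graph is K_{252, 252}, which has 252·252 = 63504 edges.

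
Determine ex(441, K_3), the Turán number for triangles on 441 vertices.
ex(441, K_3) = ⌊441^2/4⌋ = 48620

Mantel (1907): a triangle-free graph on n vertices has at most ⌊n^2/4⌋ edges, with equality for the complete bipartite graph K_{⌊n/2⌋, ⌈n/2⌉}. For n = 441: ⌊441^2/4⌋ = ⌊194481/4⌋ = 48620. The extremal graph is K_{220, 221}, which has 220·221 = 48620 edges.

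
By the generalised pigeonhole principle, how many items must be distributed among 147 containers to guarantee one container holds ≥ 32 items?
n = (32 − 1)·147 + 1 = 4558

By the generalised pigeonhole principle, to guarantee some box contains ≥ r objects we need more than (r − 1) · k objects total. Threshold: n = (r − 1) · k + 1. With r = 32 and k = 147: n = 31 · 147 + 1 = 4557 + 1 = 4558. For n = 4557 = 31 · 147, we can put exactly 31 objects in every box, avoiding 32 in any single one — so 4558 is tight.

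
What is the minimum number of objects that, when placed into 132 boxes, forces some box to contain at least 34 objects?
n = (34 − 1)·132 + 1 = 4357

By the generalised pigeonhole principle, to guarantee some box contains ≥ r objects we need more than (r − 1) · k objects total. Threshold: n = (r − 1) · k + 1. With r = 34 and k = 132: n = 33 · 132 + 1 = 4356 + 1 = 4357. For n = 4356 = 33 · 132, we can put exactly 33 objects in every box, avoiding 34 in any single one — so 4357 is tight.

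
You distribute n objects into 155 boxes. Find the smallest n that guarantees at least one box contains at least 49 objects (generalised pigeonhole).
n = (49 − 1)·155 + 1 = 7441

By the generalised pigeonhole principle, to guarantee some box contains ≥ r objects we need more than (r − 1) · k objects total. Threshold: n = (r − 1) · k + 1. With r = 49 and k = 155: n = 48 · 155 + 1 = 7440 + 1 = 7441. For n = 7440 = 48 · 155, we can put exactly 48 objects in every box, avoiding 49 in any single one — so 7441 is tight.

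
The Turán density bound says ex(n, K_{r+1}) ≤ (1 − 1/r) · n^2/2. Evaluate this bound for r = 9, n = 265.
Turán density bound = (8/9) · 265^2/2 = 280900/9 ≈ 31211.1111

Turán's theorem: ex(n, K_{r+1}) is achieved by the complete r-partite Turán graph T(n, r) with parts as balanced as possible, and is at most (1 − 1/r) · n^2/2. For r = 9, n = 265: the density bound is (8/9) · 70225/2 = 280900/9 ≈ 31211.1111. The integer-valued extremum is e(T(265, 9)) = 31210, which is strictly less than the density bound 280900/9 since 9 ∤ 265 (the parts of T(265, 9) cannot all be equal).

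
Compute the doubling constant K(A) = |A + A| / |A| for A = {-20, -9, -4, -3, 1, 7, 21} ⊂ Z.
K = |A + A| / |A| = 25/7

Enumerate A + A = {a + b : a, b ∈ A}. With |A| = 7, there are |A|^2 = 49 ordered sum pairs; collecting distinct values, A + A = {-40, -29, -24, -23, -19, -18, -13, -12, -8, -7, -6, -3, -2, 1, 2, 3, 4, 8, 12, 14, 17, 18, 22, 28, 42}, so |A + A| = 25. Thus K = 25/7. For comparison, the minimum possible |A + A| over all 7-element sets is 2·7 − 1 = 13 (so min K = 13/7), attained only by arithmetic progressions.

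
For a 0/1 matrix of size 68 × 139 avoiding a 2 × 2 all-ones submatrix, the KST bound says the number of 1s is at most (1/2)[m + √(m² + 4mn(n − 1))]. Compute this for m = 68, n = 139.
z(68, 139; 2, 2) ≤ (1/2)[68 + √(68² + 4·68·139·138)] = (1/2)[68 + √5222128] = 1176.5988

Kővári–Sós–Turán: let r_1, ..., r_68 be the row sums and z = Σ r_i the total number of 1s. Each pair of columns can share at most one row with both entries 1 (else a 2×2 all-ones block appears), so Σ_i C(r_i, 2) ≤ C(139, 2) = 9591. By convexity Σ_i C(r_i, 2) ≥ 68·C(z/68, 2) = z(z − 68)/(2·68), giving z² − 68z − 68·139·138 ≤ 0 and hence z ≤ (1/2)[68 + √(4624 + 4·1304376)] = (1/2)[68 + √5222128] ≈ (1/2)(68 + 2285.1976) = 1176.5988.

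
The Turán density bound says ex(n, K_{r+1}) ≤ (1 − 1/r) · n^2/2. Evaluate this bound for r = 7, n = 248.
Turán density bound = (6/7) · 248^2/2 = 184512/7 ≈ 26358.8571

Turán's theorem: ex(n, K_{r+1}) is achieved by the complete r-partite Turán graph T(n, r) with parts as balanced as possible, and is at most (1 − 1/r) · n^2/2. For r = 7, n = 248: the density bound is (6/7) · 61504/2 = 184512/7 ≈ 26358.8571. The integer-valued extremum is e(T(248, 7)) = 26358, which is strictly less than the density bound 184512/7 since 7 ∤ 248 (the parts of T(248, 7) cannot all be equal).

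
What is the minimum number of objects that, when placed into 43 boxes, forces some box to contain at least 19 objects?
n = (19 − 1)·43 + 1 = 775

By the generalised pigeonhole principle, to guarantee some box contains ≥ r objects we need more than (r − 1) · k objects total. Threshold: n = (r − 1) · k + 1. With r = 19 and k = 43: n = 18 · 43 + 1 = 774 + 1 = 775. For n = 774 = 18 · 43, we can put exactly 18 objects in every box, avoiding 19 in any single one — so 775 is tight.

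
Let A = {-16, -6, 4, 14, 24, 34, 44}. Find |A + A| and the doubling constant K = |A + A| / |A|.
K = |A + A| / |A| = 13/7

Enumerate A + A = {a + b : a, b ∈ A}. With |A| = 7, there are |A|^2 = 49 ordered sum pairs; collecting distinct values, A + A = {-32, -22, -12, -2, 8, 18, 28, 38, 48, 58, 68, 78, 88}, so |A + A| = 13. Thus K = 13/7. Here |A + A| = 2|A| − 1 = 13, the minimum possible — so K = 13/7 is minimal, which holds iff A is an arithmetic progression.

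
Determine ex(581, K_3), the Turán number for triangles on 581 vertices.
ex(581, K_3) = ⌊581^2/4⌋ = 84390

Mantel (1907): a triangle-free graph on n vertices has at most ⌊n^2/4⌋ edges, with equality for the complete bipartite graph K_{⌊n/2⌋, ⌈n/2⌉}. For n = 581: ⌊581^2/4⌋ = ⌊337561/4⌋ = 84390. The extremal graph is K_{290, 291}, which has 290·291 = 84390 edges.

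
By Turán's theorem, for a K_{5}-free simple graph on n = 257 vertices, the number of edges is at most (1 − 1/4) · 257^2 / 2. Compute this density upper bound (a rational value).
Turán density bound = (3/4) · 257^2/2 = 198147/8 ≈ 24768.375

Turán's theorem: ex(n, K_{r+1}) is achieved by the complete r-partite Turán graph T(n, r) with parts as balanced as possible, and is at most (1 − 1/r) · n^2/2. For r = 4, n = 257: the density bound is (3/4) · 66049/2 = 198147/8 ≈ 24768.375. The integer-valued extremum is e(T(257, 4)) = 24768, which is strictly less than the density bound 198147/8 since 4 ∤ 257 (the parts of T(257, 4) cannot all be equal).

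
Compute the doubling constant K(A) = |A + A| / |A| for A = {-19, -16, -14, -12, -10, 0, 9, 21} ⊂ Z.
K = |A + A| / |A| = 31/8

Enumerate A + A = {a + b : a, b ∈ A}. With |A| = 8, there are |A|^2 = 64 ordered sum pairs; collecting distinct values, A + A = {-38, -35, -33, -32, -31, -30, -29, -28, -26, -24, -22, -20, -19, -16, -14, -12, -10, -7, -5, -3, -1, 0, 2, 5, 7, 9, 11, 18, 21, 30, 42}, so |A + A| = 31. Thus K = 31/8. For comparison, the minimum possible |A + A| over all 8-element sets is 2·8 − 1 = 15 (so min K = 15/8), attained only by arithmetic progressions.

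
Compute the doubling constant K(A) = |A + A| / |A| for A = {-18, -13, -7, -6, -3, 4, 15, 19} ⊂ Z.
K = |A + A| / |A| = 30/8 = 15/4

Enumerate A + A = {a + b : a, b ∈ A}. With |A| = 8, there are |A|^2 = 64 ordered sum pairs; collecting distinct values, A + A = {-36, -31, -26, -25, -24, -21, -20, -19, -16, -14, -13, -12, -10, -9, -6, -3, -2, 1, 2, 6, 8, 9, 12, 13, 16, 19, 23, 30, 34, 38}, so |A + A| = 30. Thus K = 30/8 = 15/4. For comparison, the minimum possible |A + A| over all 8-element sets is 2·8 − 1 = 15 (so min K = 15/8), attained only by arithmetic progressions.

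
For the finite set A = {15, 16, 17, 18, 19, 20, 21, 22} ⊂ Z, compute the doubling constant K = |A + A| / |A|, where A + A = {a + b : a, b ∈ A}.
K = |A + A| / |A| = 15/8

Enumerate A + A = {a + b : a, b ∈ A}. With |A| = 8, there are |A|^2 = 64 ordered sum pairs; collecting distinct values, A + A = {30, 31, 32, 33, 34, 35, 36, 37, 38, 39, 40, 41, 42, 43, 44}, so |A + A| = 15. Thus K = 15/8. Here |A + A| = 2|A| − 1 = 15, the minimum possible — so K = 15/8 is minimal, which holds iff A is an arithmetic progression.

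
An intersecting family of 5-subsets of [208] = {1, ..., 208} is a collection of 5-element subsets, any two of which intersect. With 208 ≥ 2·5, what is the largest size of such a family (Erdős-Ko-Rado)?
max |F| = C(207, 4) = 74303685

The Erdős-Ko-Rado theorem states: for n ≥ 2k, an intersecting family of k-subsets of an n-element set has size at most C(n − 1, k − 1), with equality for 'star' families {A ⊆ [n] : |A| = k, i ∈ A} (fix an element i). For n = 208, k = 5: C(207, 4) = 74303685.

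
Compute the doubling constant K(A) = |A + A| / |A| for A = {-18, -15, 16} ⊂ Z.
K = |A + A| / |A| = 6/3 = 2

Enumerate A + A = {a + b : a, b ∈ A}. With |A| = 3, there are |A|^2 = 9 ordered sum pairs; collecting distinct values, A + A = {-36, -33, -30, -2, 1, 32}, so |A + A| = 6. Thus K = 6/3 = 2. For comparison, the minimum possible |A + A| over all 3-element sets is 2·3 − 1 = 5 (so min K = 5/3), attained only by arithmetic progressions.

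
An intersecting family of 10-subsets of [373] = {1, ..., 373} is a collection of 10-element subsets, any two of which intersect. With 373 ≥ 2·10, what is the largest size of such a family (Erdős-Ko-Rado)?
max |F| = C(372, 9) = 341013147552033320

The Erdős-Ko-Rado theorem states: for n ≥ 2k, an intersecting family of k-subsets of an n-element set has size at most C(n − 1, k − 1), with equality for 'star' families {A ⊆ [n] : |A| = k, i ∈ A} (fix an element i). For n = 373, k = 10: C(372, 9) = 341013147552033320.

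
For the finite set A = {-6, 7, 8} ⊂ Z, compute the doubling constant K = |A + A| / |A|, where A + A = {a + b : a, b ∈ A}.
K = |A + A| / |A| = 6/3 = 2

Enumerate A + A = {a + b : a, b ∈ A}. With |A| = 3, there are |A|^2 = 9 ordered sum pairs; collecting distinct values, A + A = {-12, 1, 2, 14, 15, 16}, so |A + A| = 6. Thus K = 6/3 = 2. For comparison, the minimum possible |A + A| over all 3-element sets is 2·3 − 1 = 5 (so min K = 5/3), attained only by arithmetic progressions.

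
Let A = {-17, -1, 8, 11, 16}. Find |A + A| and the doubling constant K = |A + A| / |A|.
K = |A + A| / |A| = 15/5 = 3

Enumerate A + A = {a + b : a, b ∈ A}. With |A| = 5, there are |A|^2 = 25 ordered sum pairs; collecting distinct values, A + A = {-34, -18, -9, -6, -2, -1, 7, 10, 15, 16, 19, 22, 24, 27, 32}, so |A + A| = 15. Thus K = 15/5 = 3. For comparison, the minimum possible |A + A| over all 5-element sets is 2·5 − 1 = 9 (so min K = 9/5), attained only by arithmetic progressions.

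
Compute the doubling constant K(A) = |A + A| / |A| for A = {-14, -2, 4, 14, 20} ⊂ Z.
K = |A + A| / |A| = 14/5

Enumerate A + A = {a + b : a, b ∈ A}. With |A| = 5, there are |A|^2 = 25 ordered sum pairs; collecting distinct values, A + A = {-28, -16, -10, -4, 0, 2, 6, 8, 12, 18, 24, 28, 34, 40}, so |A + A| = 14. Thus K = 14/5. For comparison, the minimum possible |A + A| over all 5-element sets is 2·5 − 1 = 9 (so min K = 9/5), attained only by arithmetic progressions.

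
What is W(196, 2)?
W(196, 2) = 196 + 1 = 197

A 2-term AP is any pair of integers, so a monochromatic 2-AP exists iff some colour is used at least twice. With 196 colours, the colouring i ↦ i on {1, ..., 196} uses each colour once, avoiding any monochromatic pair, so W(196, 2) > 196. For {1, ..., 197}, pigeonhole forces two integers of the same colour, which form a monochromatic 2-AP. Hence W(196, 2) = 197.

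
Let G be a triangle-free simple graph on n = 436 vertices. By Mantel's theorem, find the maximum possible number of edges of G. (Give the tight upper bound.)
ex(436, K_3) = ⌊436^2/4⌋ = 47524

Mantel (1907): a triangle-free graph on n vertices has at most ⌊n^2/4⌋ edges, with equality for the complete bipartite graph K_{⌊n/2⌋, ⌈n/2⌉}. For n = 436: ⌊436^2/4⌋ = ⌊190096/4⌋ = 47524. The extremal graph is K_{218, 218}, which has 218·218 = 47524 edges.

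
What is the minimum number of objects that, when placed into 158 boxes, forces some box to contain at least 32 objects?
n = (32 − 1)·158 + 1 = 4899

By the generalised pigeonhole principle, to guarantee some box contains ≥ r objects we need more than (r − 1) · k objects total. Threshold: n = (r − 1) · k + 1. With r = 32 and k = 158: n = 31 · 158 + 1 = 4898 + 1 = 4899. For n = 4898 = 31 · 158, we can put exactly 31 objects in every box, avoiding 32 in any single one — so 4899 is tight.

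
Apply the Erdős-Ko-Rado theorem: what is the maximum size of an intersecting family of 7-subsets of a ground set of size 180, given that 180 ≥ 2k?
max |F| = C(179, 6) = 41977229140

Erdős-Ko-Rado (1961): when n ≥ 2k, max |F| = C(n−1, k−1). The bound is attained by the star {A : i ∈ A} for any fixed i ∈ [n]. Here C(180−1, 7−1) = C(179, 6) = 41977229140.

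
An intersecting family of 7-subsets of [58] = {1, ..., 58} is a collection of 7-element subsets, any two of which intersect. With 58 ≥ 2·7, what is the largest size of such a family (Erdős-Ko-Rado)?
max |F| = C(57, 6) = 36288252

The Erdős-Ko-Rado theorem states: for n ≥ 2k, an intersecting family of k-subsets of an n-element set has size at most C(n − 1, k − 1), with equality for 'star' families {A ⊆ [n] : |A| = k, i ∈ A} (fix an element i). For n = 58, k = 7: C(57, 6) = 36288252.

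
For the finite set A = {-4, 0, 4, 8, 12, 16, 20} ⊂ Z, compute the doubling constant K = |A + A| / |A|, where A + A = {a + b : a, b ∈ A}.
K = |A + A| / |A| = 13/7

Enumerate A + A = {a + b : a, b ∈ A}. With |A| = 7, there are |A|^2 = 49 ordered sum pairs; collecting distinct values, A + A = {-8, -4, 0, 4, 8, 12, 16, 20, 24, 28, 32, 36, 40}, so |A + A| = 13. Thus K = 13/7. Here |A + A| = 2|A| − 1 = 13, the minimum possible — so K = 13/7 is minimal, which holds iff A is an arithmetic progression.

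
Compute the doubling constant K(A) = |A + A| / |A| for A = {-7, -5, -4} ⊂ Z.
K = |A + A| / |A| = 6/3 = 2

Enumerate A + A = {a + b : a, b ∈ A}. With |A| = 3, there are |A|^2 = 9 ordered sum pairs; collecting distinct values, A + A = {-14, -12, -11, -10, -9, -8}, so |A + A| = 6. Thus K = 6/3 = 2. For comparison, the minimum possible |A + A| over all 3-element sets is 2·3 − 1 = 5 (so min K = 5/3), attained only by arithmetic progressions.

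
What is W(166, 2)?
W(166, 2) = 166 + 1 = 167

A 2-term AP is any pair of integers, so a monochromatic 2-AP exists iff some colour is used at least twice. With 166 colours, the colouring i ↦ i on {1, ..., 166} uses each colour once, avoiding any monochromatic pair, so W(166, 2) > 166. For {1, ..., 167}, pigeonhole forces two integers of the same colour, which form a monochromatic 2-AP. Hence W(166, 2) = 167.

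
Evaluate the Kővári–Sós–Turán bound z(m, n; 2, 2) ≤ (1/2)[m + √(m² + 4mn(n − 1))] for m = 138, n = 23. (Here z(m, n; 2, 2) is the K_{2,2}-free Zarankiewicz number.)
z(138, 23; 2, 2) ≤ (1/2)[138 + √(138² + 4·138·23·22)] = (1/2)[138 + √298356] = 342.1099

Kővári–Sós–Turán: let r_1, ..., r_138 be the row sums and z = Σ r_i the total number of 1s. Each pair of columns can share at most one row with both entries 1 (else a 2×2 all-ones block appears), so Σ_i C(r_i, 2) ≤ C(23, 2) = 253. By convexity Σ_i C(r_i, 2) ≥ 138·C(z/138, 2) = z(z − 138)/(2·138), giving z² − 138z − 138·23·22 ≤ 0 and hence z ≤ (1/2)[138 + √(19044 + 4·69828)] = (1/2)[138 + √298356] ≈ (1/2)(138 + 546.2197) = 342.1099.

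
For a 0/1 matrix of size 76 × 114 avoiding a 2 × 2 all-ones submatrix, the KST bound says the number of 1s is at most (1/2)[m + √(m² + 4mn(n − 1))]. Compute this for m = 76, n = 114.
z(76, 114; 2, 2) ≤ (1/2)[76 + √(76² + 4·76·114·113)] = (1/2)[76 + √3921904] = 1028.1899

Kővári–Sós–Turán: let r_1, ..., r_76 be the row sums and z = Σ r_i the total number of 1s. Each pair of columns can share at most one row with both entries 1 (else a 2×2 all-ones block appears), so Σ_i C(r_i, 2) ≤ C(114, 2) = 6441. By convexity Σ_i C(r_i, 2) ≥ 76·C(z/76, 2) = z(z − 76)/(2·76), giving z² − 76z − 76·114·113 ≤ 0 and hence z ≤ (1/2)[76 + √(5776 + 4·979032)] = (1/2)[76 + √3921904] ≈ (1/2)(76 + 1980.3798) = 1028.1899.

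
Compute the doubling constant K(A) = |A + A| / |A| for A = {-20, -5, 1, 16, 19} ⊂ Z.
K = |A + A| / |A| = 14/5

Enumerate A + A = {a + b : a, b ∈ A}. With |A| = 5, there are |A|^2 = 25 ordered sum pairs; collecting distinct values, A + A = {-40, -25, -19, -10, -4, -1, 2, 11, 14, 17, 20, 32, 35, 38}, so |A + A| = 14. Thus K = 14/5. For comparison, the minimum possible |A + A| over all 5-element sets is 2·5 − 1 = 9 (so min K = 9/5), attained only by arithmetic progressions.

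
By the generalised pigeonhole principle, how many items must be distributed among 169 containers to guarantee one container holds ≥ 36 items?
n = (36 − 1)·169 + 1 = 5916

By the generalised pigeonhole principle, to guarantee some box contains ≥ r objects we need more than (r − 1) · k objects total. Threshold: n = (r − 1) · k + 1. With r = 36 and k = 169: n = 35 · 169 + 1 = 5915 + 1 = 5916. For n = 5915 = 35 · 169, we can put exactly 35 objects in every box, avoiding 36 in any single one — so 5916 is tight.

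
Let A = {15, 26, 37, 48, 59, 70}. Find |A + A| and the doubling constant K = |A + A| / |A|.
K = |A + A| / |A| = 11/6

Enumerate A + A = {a + b : a, b ∈ A}. With |A| = 6, there are |A|^2 = 36 ordered sum pairs; collecting distinct values, A + A = {30, 41, 52, 63, 74, 85, 96, 107, 118, 129, 140}, so |A + A| = 11. Thus K = 11/6. Here |A + A| = 2|A| − 1 = 11, the minimum possible — so K = 11/6 is minimal, which holds iff A is an arithmetic progression.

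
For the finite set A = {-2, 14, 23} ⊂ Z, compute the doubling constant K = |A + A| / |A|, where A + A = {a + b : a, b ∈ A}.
K = |A + A| / |A| = 6/3 = 2

Enumerate A + A = {a + b : a, b ∈ A}. With |A| = 3, there are |A|^2 = 9 ordered sum pairs; collecting distinct values, A + A = {-4, 12, 21, 28, 37, 46}, so |A + A| = 6. Thus K = 6/3 = 2. For comparison, the minimum possible |A + A| over all 3-element sets is 2·3 − 1 = 5 (so min K = 5/3), attained only by arithmetic progressions.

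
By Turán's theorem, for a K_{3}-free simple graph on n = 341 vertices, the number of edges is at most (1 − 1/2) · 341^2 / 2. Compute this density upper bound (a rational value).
Turán density bound = (1/2) · 341^2/2 = 116281/4 ≈ 29070.25

Turán's theorem: ex(n, K_{r+1}) is achieved by the complete r-partite Turán graph T(n, r) with parts as balanced as possible, and is at most (1 − 1/r) · n^2/2. For r = 2, n = 341: the density bound is (1/2) · 116281/2 = 116281/4 ≈ 29070.25. The integer-valued extremum is e(T(341, 2)) = 29070, which is strictly less than the density bound 116281/4 since 2 ∤ 341 (the parts of T(341, 2) cannot all be equal).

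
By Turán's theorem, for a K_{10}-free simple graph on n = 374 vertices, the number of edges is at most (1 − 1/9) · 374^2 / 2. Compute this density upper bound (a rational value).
Turán density bound = (8/9) · 374^2/2 = 559504/9 ≈ 62167.1111

Turán's theorem: ex(n, K_{r+1}) is achieved by the complete r-partite Turán graph T(n, r) with parts as balanced as possible, and is at most (1 − 1/r) · n^2/2. For r = 9, n = 374: the density bound is (8/9) · 139876/2 = 559504/9 ≈ 62167.1111. The integer-valued extremum is e(T(374, 9)) = 62166, which is strictly less than the density bound 559504/9 since 9 ∤ 374 (the parts of T(374, 9) cannot all be equal).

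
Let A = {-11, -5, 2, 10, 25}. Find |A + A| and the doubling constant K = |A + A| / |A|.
K = |A + A| / |A| = 14/5

Enumerate A + A = {a + b : a, b ∈ A}. With |A| = 5, there are |A|^2 = 25 ordered sum pairs; collecting distinct values, A + A = {-22, -16, -10, -9, -3, -1, 4, 5, 12, 14, 20, 27, 35, 50}, so |A + A| = 14. Thus K = 14/5. For comparison, the minimum possible |A + A| over all 5-element sets is 2·5 − 1 = 9 (so min K = 9/5), attained only by arithmetic progressions.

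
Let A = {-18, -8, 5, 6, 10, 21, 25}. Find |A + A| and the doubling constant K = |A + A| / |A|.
K = |A + A| / |A| = 27/7

Enumerate A + A = {a + b : a, b ∈ A}. With |A| = 7, there are |A|^2 = 49 ordered sum pairs; collecting distinct values, A + A = {-36, -26, -16, -13, -12, -8, -3, -2, 2, 3, 7, 10, 11, 12, 13, 15, 16, 17, 20, 26, 27, 30, 31, 35, 42, 46, 50}, so |A + A| = 27. Thus K = 27/7. For comparison, the minimum possible |A + A| over all 7-element sets is 2·7 − 1 = 13 (so min K = 13/7), attained only by arithmetic progressions.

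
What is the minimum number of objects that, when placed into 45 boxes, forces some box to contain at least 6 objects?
n = (6 − 1)·45 + 1 = 226

By the generalised pigeonhole principle, to guarantee some box contains ≥ r objects we need more than (r − 1) · k objects total. Threshold: n = (r − 1) · k + 1. With r = 6 and k = 45: n = 5 · 45 + 1 = 225 + 1 = 226. For n = 225 = 5 · 45, we can put exactly 5 objects in every box, avoiding 6 in any single one — so 226 is tight.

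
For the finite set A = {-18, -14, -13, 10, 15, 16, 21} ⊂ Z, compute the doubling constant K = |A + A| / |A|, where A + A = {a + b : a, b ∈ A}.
K = |A + A| / |A| = 24/7

Enumerate A + A = {a + b : a, b ∈ A}. With |A| = 7, there are |A|^2 = 49 ordered sum pairs; collecting distinct values, A + A = {-36, -32, -31, -28, -27, -26, -8, -4, -3, -2, 1, 2, 3, 7, 8, 20, 25, 26, 30, 31, 32, 36, 37, 42}, so |A + A| = 24. Thus K = 24/7. For comparison, the minimum possible |A + A| over all 7-element sets is 2·7 − 1 = 13 (so min K = 13/7), attained only by arithmetic progressions.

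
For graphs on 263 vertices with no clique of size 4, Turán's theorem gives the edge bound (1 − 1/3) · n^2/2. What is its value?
Turán density bound = (2/3) · 263^2/2 = 69169/3 ≈ 23056.3333

Turán's theorem: ex(n, K_{r+1}) is achieved by the complete r-partite Turán graph T(n, r) with parts as balanced as possible, and is at most (1 − 1/r) · n^2/2. For r = 3, n = 263: the density bound is (2/3) · 69169/2 = 69169/3 ≈ 23056.3333. The integer-valued extremum is e(T(263, 3)) = 23056, which is strictly less than the density bound 69169/3 since 3 ∤ 263 (the parts of T(263, 3) cannot all be equal).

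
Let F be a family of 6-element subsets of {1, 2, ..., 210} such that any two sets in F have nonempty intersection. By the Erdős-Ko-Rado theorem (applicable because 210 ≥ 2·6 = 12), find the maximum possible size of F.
max |F| = C(209, 5) = 3166793916

The Erdős-Ko-Rado theorem states: for n ≥ 2k, an intersecting family of k-subsets of an n-element set has size at most C(n − 1, k − 1), with equality for 'star' families {A ⊆ [n] : |A| = k, i ∈ A} (fix an element i). For n = 210, k = 6: C(209, 5) = 3166793916.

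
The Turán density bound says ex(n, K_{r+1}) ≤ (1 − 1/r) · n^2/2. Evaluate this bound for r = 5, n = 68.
Turán density bound = (4/5) · 68^2/2 = 9248/5 ≈ 1849.6

Turán's theorem: ex(n, K_{r+1}) is achieved by the complete r-partite Turán graph T(n, r) with parts as balanced as possible, and is at most (1 − 1/r) · n^2/2. For r = 5, n = 68: the density bound is (4/5) · 4624/2 = 9248/5 ≈ 1849.6. The integer-valued extremum is e(T(68, 5)) = 1849, which is strictly less than the density bound 9248/5 since 5 ∤ 68 (the parts of T(68, 5) cannot all be equal).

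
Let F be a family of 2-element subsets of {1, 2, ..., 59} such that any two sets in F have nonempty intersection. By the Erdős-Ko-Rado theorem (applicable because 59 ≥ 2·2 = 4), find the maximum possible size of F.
max |F| = C(58, 1) = 58

The Erdős-Ko-Rado theorem states: for n ≥ 2k, an intersecting family of k-subsets of an n-element set has size at most C(n − 1, k − 1), with equality for 'star' families {A ⊆ [n] : |A| = k, i ∈ A} (fix an element i). For n = 59, k = 2: C(58, 1) = 58.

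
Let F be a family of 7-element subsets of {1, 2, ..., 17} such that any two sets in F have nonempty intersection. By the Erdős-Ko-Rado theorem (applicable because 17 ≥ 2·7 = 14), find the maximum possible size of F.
max |F| = C(16, 6) = 8008

Erdős-Ko-Rado (1961): when n ≥ 2k, max |F| = C(n−1, k−1). The bound is attained by the star {A : i ∈ A} for any fixed i ∈ [n]. Here C(17−1, 7−1) = C(16, 6) = 8008.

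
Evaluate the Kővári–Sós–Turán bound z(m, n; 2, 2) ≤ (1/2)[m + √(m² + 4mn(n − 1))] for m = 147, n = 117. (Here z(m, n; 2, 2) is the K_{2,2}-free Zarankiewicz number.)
z(147, 117; 2, 2) ≤ (1/2)[147 + √(147² + 4·147·117·116)] = (1/2)[147 + √8001945] = 1487.8855

Kővári–Sós–Turán: let r_1, ..., r_147 be the row sums and z = Σ r_i the total number of 1s. Each pair of columns can share at most one row with both entries 1 (else a 2×2 all-ones block appears), so Σ_i C(r_i, 2) ≤ C(117, 2) = 6786. By convexity Σ_i C(r_i, 2) ≥ 147·C(z/147, 2) = z(z − 147)/(2·147), giving z² − 147z − 147·117·116 ≤ 0 and hence z ≤ (1/2)[147 + √(21609 + 4·1995084)] = (1/2)[147 + √8001945] ≈ (1/2)(147 + 2828.7709) = 1487.8855.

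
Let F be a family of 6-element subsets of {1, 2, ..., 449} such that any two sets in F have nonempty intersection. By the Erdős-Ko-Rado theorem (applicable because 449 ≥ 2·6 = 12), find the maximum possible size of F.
max |F| = C(448, 5) = 147055790784

The Erdős-Ko-Rado theorem states: for n ≥ 2k, an intersecting family of k-subsets of an n-element set has size at most C(n − 1, k − 1), with equality for 'star' families {A ⊆ [n] : |A| = k, i ∈ A} (fix an element i). For n = 449, k = 6: C(448, 5) = 147055790784.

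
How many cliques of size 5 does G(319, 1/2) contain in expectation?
E[# K_5] = C(319, 5) · (1/2)^C(5, 2) = 26674326063 / 2^10 ≈ 26049146.545898

For each 5-subset S of vertices (there are C(319, 5) = 26674326063 such S), let X_S = 1 if S induces a K_5 (all C(5, 2) = 10 edges present). Then P(X_S = 1) = (1/2)^10 = 1/1024. By linearity of expectation, E[# K_5] = C(319, 5) · (1/2)^10 = 26674326063 / 1024 ≈ 26049146.545898.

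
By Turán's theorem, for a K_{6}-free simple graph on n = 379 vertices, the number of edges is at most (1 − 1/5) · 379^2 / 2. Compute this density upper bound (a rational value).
Turán density bound = (4/5) · 379^2/2 = 287282/5 ≈ 57456.4

Turán's theorem: ex(n, K_{r+1}) is achieved by the complete r-partite Turán graph T(n, r) with parts as balanced as possible, and is at most (1 − 1/r) · n^2/2. For r = 5, n = 379: the density bound is (4/5) · 143641/2 = 287282/5 ≈ 57456.4. The integer-valued extremum is e(T(379, 5)) = 57456, which is strictly less than the density bound 287282/5 since 5 ∤ 379 (the parts of T(379, 5) cannot all be equal).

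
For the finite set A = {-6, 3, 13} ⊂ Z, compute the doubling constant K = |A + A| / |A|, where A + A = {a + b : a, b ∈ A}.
K = |A + A| / |A| = 6/3 = 2

Enumerate A + A = {a + b : a, b ∈ A}. With |A| = 3, there are |A|^2 = 9 ordered sum pairs; collecting distinct values, A + A = {-12, -3, 6, 7, 16, 26}, so |A + A| = 6. Thus K = 6/3 = 2. For comparison, the minimum possible |A + A| over all 3-element sets is 2·3 − 1 = 5 (so min K = 5/3), attained only by arithmetic progressions.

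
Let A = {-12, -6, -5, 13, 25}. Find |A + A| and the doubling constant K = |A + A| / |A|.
K = |A + A| / |A| = 15/5 = 3

Enumerate A + A = {a + b : a, b ∈ A}. With |A| = 5, there are |A|^2 = 25 ordered sum pairs; collecting distinct values, A + A = {-24, -18, -17, -12, -11, -10, 1, 7, 8, 13, 19, 20, 26, 38, 50}, so |A + A| = 15. Thus K = 15/5 = 3. For comparison, the minimum possible |A + A| over all 5-element sets is 2·5 − 1 = 9 (so min K = 9/5), attained only by arithmetic progressions.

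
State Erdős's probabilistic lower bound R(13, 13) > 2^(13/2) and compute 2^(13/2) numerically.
2^(13/2) = 90.5097; so R(13, 13) > 90.5097

Colour each edge of K_n uniformly at random with red/blue. The expected number of monochromatic K_13 is C(n, 13) · 2 · 2^(−C(13,2)). If C(n, 13) · 2^(1 − C(13,2)) < 1, then with positive probability no monochromatic K_13 exists, so R(13, 13) > n. The standard estimate C(n, 13) ≤ n^13/13! shows this inequality holds whenever n ≤ 2^(13/2) (since 13! · 2^(C(13,2) − 1) > 2^(13^2/2) ≥ n^13). Hence R(13, 13) > 2^(13/2) = 90.5097.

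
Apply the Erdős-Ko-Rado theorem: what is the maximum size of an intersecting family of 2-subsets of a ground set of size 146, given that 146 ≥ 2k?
max |F| = C(145, 1) = 145

Erdős-Ko-Rado (1961): when n ≥ 2k, max |F| = C(n−1, k−1). The bound is attained by the star {A : i ∈ A} for any fixed i ∈ [n]. Here C(146−1, 2−1) = C(145, 1) = 145.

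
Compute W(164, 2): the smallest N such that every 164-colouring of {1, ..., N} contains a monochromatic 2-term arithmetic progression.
W(164, 2) = 164 + 1 = 165

A 2-term AP is any pair of integers, so a monochromatic 2-AP exists iff some colour is used at least twice. With 164 colours, the colouring i ↦ i on {1, ..., 164} uses each colour once, avoiding any monochromatic pair, so W(164, 2) > 164. For {1, ..., 165}, pigeonhole forces two integers of the same colour, which form a monochromatic 2-AP. Hence W(164, 2) = 165.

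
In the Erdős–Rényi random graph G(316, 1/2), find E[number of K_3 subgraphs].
E[# K_3] = C(316, 3) · (1/2)^C(3, 2) = 5209260 / 2^3 = 1302315/2 = 651157.5

For each 3-subset S of vertices (there are C(316, 3) = 5209260 such S), let X_S = 1 if S induces a K_3 (all C(3, 2) = 3 edges present). Then P(X_S = 1) = (1/2)^3 = 1/8. By linearity of expectation, E[# K_3] = C(316, 3) · (1/2)^3 = 5209260 / 8 = 1302315/2 = 651157.5.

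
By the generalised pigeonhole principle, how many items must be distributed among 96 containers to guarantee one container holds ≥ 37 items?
n = (37 − 1)·96 + 1 = 3457

By the generalised pigeonhole principle, to guarantee some box contains ≥ r objects we need more than (r − 1) · k objects total. Threshold: n = (r − 1) · k + 1. With r = 37 and k = 96: n = 36 · 96 + 1 = 3456 + 1 = 3457. For n = 3456 = 36 · 96, we can put exactly 36 objects in every box, avoiding 37 in any single one — so 3457 is tight.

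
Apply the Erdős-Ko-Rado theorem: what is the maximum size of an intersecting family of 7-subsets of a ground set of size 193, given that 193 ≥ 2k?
max |F| = C(192, 6) = 64300886496

The Erdős-Ko-Rado theorem states: for n ≥ 2k, an intersecting family of k-subsets of an n-element set has size at most C(n − 1, k − 1), with equality for 'star' families {A ⊆ [n] : |A| = k, i ∈ A} (fix an element i). For n = 193, k = 7: C(192, 6) = 64300886496.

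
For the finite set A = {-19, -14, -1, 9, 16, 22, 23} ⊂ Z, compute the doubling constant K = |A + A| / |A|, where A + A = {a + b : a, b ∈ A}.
K = |A + A| / |A| = 26/7

Enumerate A + A = {a + b : a, b ∈ A}. With |A| = 7, there are |A|^2 = 49 ordered sum pairs; collecting distinct values, A + A = {-38, -33, -28, -20, -15, -10, -5, -3, -2, 2, 3, 4, 8, 9, 15, 18, 21, 22, 25, 31, 32, 38, 39, 44, 45, 46}, so |A + A| = 26. Thus K = 26/7. For comparison, the minimum possible |A + A| over all 7-element sets is 2·7 − 1 = 13 (so min K = 13/7), attained only by arithmetic progressions.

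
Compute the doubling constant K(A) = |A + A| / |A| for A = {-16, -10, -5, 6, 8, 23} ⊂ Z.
K = |A + A| / |A| = 20/6 = 10/3

Enumerate A + A = {a + b : a, b ∈ A}. With |A| = 6, there are |A|^2 = 36 ordered sum pairs; collecting distinct values, A + A = {-32, -26, -21, -20, -15, -10, -8, -4, -2, 1, 3, 7, 12, 13, 14, 16, 18, 29, 31, 46}, so |A + A| = 20. Thus K = 20/6 = 10/3. For comparison, the minimum possible |A + A| over all 6-element sets is 2·6 − 1 = 11 (so min K = 11/6), attained only by arithmetic progressions.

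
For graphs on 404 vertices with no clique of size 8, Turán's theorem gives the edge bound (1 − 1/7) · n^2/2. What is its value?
Turán density bound = (6/7) · 404^2/2 = 489648/7 ≈ 69949.7143

Turán's theorem: ex(n, K_{r+1}) is achieved by the complete r-partite Turán graph T(n, r) with parts as balanced as possible, and is at most (1 − 1/r) · n^2/2. For r = 7, n = 404: the density bound is (6/7) · 163216/2 = 489648/7 ≈ 69949.7143. The integer-valued extremum is e(T(404, 7)) = 69949, which is strictly less than the density bound 489648/7 since 7 ∤ 404 (the parts of T(404, 7) cannot all be equal).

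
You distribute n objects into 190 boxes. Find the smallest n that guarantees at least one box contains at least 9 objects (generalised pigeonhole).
n = (9 − 1)·190 + 1 = 1521

By the generalised pigeonhole principle, to guarantee some box contains ≥ r objects we need more than (r − 1) · k objects total. Threshold: n = (r − 1) · k + 1. With r = 9 and k = 190: n = 8 · 190 + 1 = 1520 + 1 = 1521. For n = 1520 = 8 · 190, we can put exactly 8 objects in every box, avoiding 9 in any single one — so 1521 is tight.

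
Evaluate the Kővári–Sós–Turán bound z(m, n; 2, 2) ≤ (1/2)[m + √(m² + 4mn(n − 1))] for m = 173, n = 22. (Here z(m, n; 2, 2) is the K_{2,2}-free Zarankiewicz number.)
z(173, 22; 2, 2) ≤ (1/2)[173 + √(173² + 4·173·22·21)] = (1/2)[173 + √349633] = 382.1489

Kővári–Sós–Turán: let r_1, ..., r_173 be the row sums and z = Σ r_i the total number of 1s. Each pair of columns can share at most one row with both entries 1 (else a 2×2 all-ones block appears), so Σ_i C(r_i, 2) ≤ C(22, 2) = 231. By convexity Σ_i C(r_i, 2) ≥ 173·C(z/173, 2) = z(z − 173)/(2·173), giving z² − 173z − 173·22·21 ≤ 0 and hence z ≤ (1/2)[173 + √(29929 + 4·79926)] = (1/2)[173 + √349633] ≈ (1/2)(173 + 591.2977) = 382.1489.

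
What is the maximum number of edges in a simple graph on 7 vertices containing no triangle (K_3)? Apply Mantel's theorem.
ex(7, K_3) = ⌊7^2/4⌋ = 12

Mantel (1907): a triangle-free graph on n vertices has at most ⌊n^2/4⌋ edges, with equality for the complete bipartite graph K_{⌊n/2⌋, ⌈n/2⌉}. For n = 7: ⌊7^2/4⌋ = ⌊49/4⌋ = 12. The extremal graph is K_{3, 4}, which has 3·4 = 12 edges.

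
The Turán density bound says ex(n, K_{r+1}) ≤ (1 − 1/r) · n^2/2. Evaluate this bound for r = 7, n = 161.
Turán density bound = (6/7) · 161^2/2 = 11109

Turán's theorem: ex(n, K_{r+1}) is achieved by the complete r-partite Turán graph T(n, r) with parts as balanced as possible, and is at most (1 − 1/r) · n^2/2. For r = 7, n = 161: the density bound is (6/7) · 25921/2 = 11109. Since 7 ∣ 161, the Turán graph T(161, 7) has parts of equal size 23, and its edge count e(T(161, 7)) = 11109 attains the density bound exactly.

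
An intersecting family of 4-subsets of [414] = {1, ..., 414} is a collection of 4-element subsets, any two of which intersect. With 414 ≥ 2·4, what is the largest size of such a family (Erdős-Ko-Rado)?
max |F| = C(413, 3) = 11655686

The Erdős-Ko-Rado theorem states: for n ≥ 2k, an intersecting family of k-subsets of an n-element set has size at most C(n − 1, k − 1), with equality for 'star' families {A ⊆ [n] : |A| = k, i ∈ A} (fix an element i). For n = 414, k = 4: C(413, 3) = 11655686.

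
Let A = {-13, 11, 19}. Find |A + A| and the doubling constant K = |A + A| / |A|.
K = |A + A| / |A| = 6/3 = 2

Enumerate A + A = {a + b : a, b ∈ A}. With |A| = 3, there are |A|^2 = 9 ordered sum pairs; collecting distinct values, A + A = {-26, -2, 6, 22, 30, 38}, so |A + A| = 6. Thus K = 6/3 = 2. For comparison, the minimum possible |A + A| over all 3-element sets is 2·3 − 1 = 5 (so min K = 5/3), attained only by arithmetic progressions.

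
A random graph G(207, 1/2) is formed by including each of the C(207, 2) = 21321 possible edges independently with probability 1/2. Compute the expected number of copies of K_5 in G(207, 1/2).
E[# K_5] = C(207, 5) · (1/2)^C(5, 2) = 3016729611 / 2^10 ≈ 2946025.010742

For each 5-subset S of vertices (there are C(207, 5) = 3016729611 such S), let X_S = 1 if S induces a K_5 (all C(5, 2) = 10 edges present). Then P(X_S = 1) = (1/2)^10 = 1/1024. By linearity of expectation, E[# K_5] = C(207, 5) · (1/2)^10 = 3016729611 / 1024 ≈ 2946025.010742.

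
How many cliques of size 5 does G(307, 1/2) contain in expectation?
E[# K_5] = C(307, 5) · (1/2)^C(5, 2) = 21993513156 / 2^10 = 5498378289/256 ≈ 21478040.191406

For each 5-subset S of vertices (there are C(307, 5) = 21993513156 such S), let X_S = 1 if S induces a K_5 (all C(5, 2) = 10 edges present). Then P(X_S = 1) = (1/2)^10 = 1/1024. By linearity of expectation, E[# K_5] = C(307, 5) · (1/2)^10 = 21993513156 / 1024 = 5498378289/256 ≈ 21478040.191406.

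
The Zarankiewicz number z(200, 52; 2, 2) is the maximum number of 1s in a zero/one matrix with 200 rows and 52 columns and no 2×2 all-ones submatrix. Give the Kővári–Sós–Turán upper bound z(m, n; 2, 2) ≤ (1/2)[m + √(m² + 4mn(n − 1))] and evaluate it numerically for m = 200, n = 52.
z(200, 52; 2, 2) ≤ (1/2)[200 + √(200² + 4·200·52·51)] = (1/2)[200 + √2161600] = 835.119

Kővári–Sós–Turán: let r_1, ..., r_200 be the row sums and z = Σ r_i the total number of 1s. Each pair of columns can share at most one row with both entries 1 (else a 2×2 all-ones block appears), so Σ_i C(r_i, 2) ≤ C(52, 2) = 1326. By convexity Σ_i C(r_i, 2) ≥ 200·C(z/200, 2) = z(z − 200)/(2·200), giving z² − 200z − 200·52·51 ≤ 0 and hence z ≤ (1/2)[200 + √(40000 + 4·530400)] = (1/2)[200 + √2161600] ≈ (1/2)(200 + 1470.2381) = 835.119.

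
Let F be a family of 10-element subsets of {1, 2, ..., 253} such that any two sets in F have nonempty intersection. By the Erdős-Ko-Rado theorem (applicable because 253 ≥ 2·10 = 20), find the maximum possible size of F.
max |F| = C(252, 9) = 9774402909134500

The Erdős-Ko-Rado theorem states: for n ≥ 2k, an intersecting family of k-subsets of an n-element set has size at most C(n − 1, k − 1), with equality for 'star' families {A ⊆ [n] : |A| = k, i ∈ A} (fix an element i). For n = 253, k = 10: C(252, 9) = 9774402909134500.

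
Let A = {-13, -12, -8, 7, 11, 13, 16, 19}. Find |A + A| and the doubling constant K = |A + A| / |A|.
K = |A + A| / |A| = 32/8 = 4

Enumerate A + A = {a + b : a, b ∈ A}. With |A| = 8, there are |A|^2 = 64 ordered sum pairs; collecting distinct values, A + A = {-26, -25, -24, -21, -20, -16, -6, -5, -2, -1, 0, 1, 3, 4, 5, 6, 7, 8, 11, 14, 18, 20, 22, 23, 24, 26, 27, 29, 30, 32, 35, 38}, so |A + A| = 32. Thus K = 32/8 = 4. For comparison, the minimum possible |A + A| over all 8-element sets is 2·8 − 1 = 15 (so min K = 15/8), attained only by arithmetic progressions.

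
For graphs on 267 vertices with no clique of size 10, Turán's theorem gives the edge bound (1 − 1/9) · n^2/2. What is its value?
Turán density bound = (8/9) · 267^2/2 = 31684

Turán's theorem: ex(n, K_{r+1}) is achieved by the complete r-partite Turán graph T(n, r) with parts as balanced as possible, and is at most (1 − 1/r) · n^2/2. For r = 9, n = 267: the density bound is (8/9) · 71289/2 = 31684. The integer-valued extremum is e(T(267, 9)) = 31683, which is strictly less than the density bound 31684 since 9 ∤ 267 (the parts of T(267, 9) cannot all be equal).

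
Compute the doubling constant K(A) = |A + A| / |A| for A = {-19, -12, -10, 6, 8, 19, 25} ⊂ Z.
K = |A + A| / |A| = 27/7

Enumerate A + A = {a + b : a, b ∈ A}. With |A| = 7, there are |A|^2 = 49 ordered sum pairs; collecting distinct values, A + A = {-38, -31, -29, -24, -22, -20, -13, -11, -6, -4, -2, 0, 6, 7, 9, 12, 13, 14, 15, 16, 25, 27, 31, 33, 38, 44, 50}, so |A + A| = 27. Thus K = 27/7. For comparison, the minimum possible |A + A| over all 7-element sets is 2·7 − 1 = 13 (so min K = 13/7), attained only by arithmetic progressions.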